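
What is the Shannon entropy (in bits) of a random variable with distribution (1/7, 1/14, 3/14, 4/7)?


H = -sum(p_i * log2(p_i)). Terms: -(1/7)*log2(1/7) = 0.401051; -(1/14)*log2(1/14) = 0.271954; -(3/14)*log2(3/14) = 0.476227; -(4/7)*log2(4/7) = 0.461346. H = 0.401051 + 0.271954 + 0.476227 + 0.461346 = 1.6106

1.6106 bits


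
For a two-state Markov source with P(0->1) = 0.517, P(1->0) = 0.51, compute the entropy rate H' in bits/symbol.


Stationary distribution: pi_0 = p10/(p01+p10) = 0.4966, pi_1 = 0.5034. Entropy rate H' = pi_0*H(p01) + pi_1*H(p10) = 0.4966*0.9992 + 0.5034*0.9997 = 0.9994

0.9994 bits/symbol


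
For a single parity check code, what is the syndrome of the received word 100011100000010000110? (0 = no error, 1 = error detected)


Syndrome = XOR of all bits = 1 XOR 0 XOR 0 XOR 0 XOR 1 XOR 1 XOR 1 XOR 0 XOR 0 XOR 0 XOR 0 XOR 0 XOR 0 XOR 1 XOR 0 XOR 0 XOR 0 XOR 0 XOR 1 XOR 1 XOR 0 = 1

1


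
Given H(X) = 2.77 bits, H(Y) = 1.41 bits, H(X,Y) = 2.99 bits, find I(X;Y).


I(X;Y) = H(X) + H(Y) - H(X,Y) = 2.77 + 1.41 - 2.99 = 1.19

1.19 bits


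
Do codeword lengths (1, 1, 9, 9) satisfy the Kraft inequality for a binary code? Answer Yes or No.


Kraft sum = sum(2^(-l_i)) = 1.0039, need <= 1. Result: violated (a binary prefix-free code with these lengths cannot exist)

No


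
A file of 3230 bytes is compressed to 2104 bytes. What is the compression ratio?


Ratio = original / compressed = 3230 / 2104 = 1.5352

1.5352


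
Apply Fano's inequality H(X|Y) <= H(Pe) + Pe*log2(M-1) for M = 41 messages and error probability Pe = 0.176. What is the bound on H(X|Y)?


H(Pe) = -Pe*log2(Pe) - (1-Pe)*log2(1-Pe) = -0.176*log2(0.176) - 0.824*log2(0.824) = 0.441118 + 0.230130 = 0.6712. Pe*log2(M-1) = 0.176*log2(40) = 0.936659. Bound = H(Pe) + Pe*log2(M-1) = 0.441118 + 0.230130 + 0.936659 = 1.6079

1.6079 bits


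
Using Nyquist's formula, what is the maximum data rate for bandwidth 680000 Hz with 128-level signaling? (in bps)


Rate = 2 * B * log2(M) = 2 * 680000 * 7.0 = 9520000.0

9520000.0 bps


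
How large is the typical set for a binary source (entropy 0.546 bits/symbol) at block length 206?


log2|A_typical| = nH = 206 * 0.546 = 112.476, so |A_typical| ~ 2^112.476 = 7.222e+33

7.222e+33


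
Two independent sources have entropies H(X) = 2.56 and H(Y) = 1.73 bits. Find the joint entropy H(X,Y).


For independent variables, H(X,Y) = H(X) + H(Y) = 2.56 + 1.73 = 4.29

4.29 bits


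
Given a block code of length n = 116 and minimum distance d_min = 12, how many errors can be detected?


Detection capability = d_min - 1 = 12 - 1 = 11

11 errors


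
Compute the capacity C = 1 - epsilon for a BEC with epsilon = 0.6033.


C = 1 - epsilon = 1 - 0.6033 = 0.3967

0.3967 bits


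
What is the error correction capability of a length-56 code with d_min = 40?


Correction capability = floor((d-1)/2) = floor((40-1)/2) = 19

19 errors


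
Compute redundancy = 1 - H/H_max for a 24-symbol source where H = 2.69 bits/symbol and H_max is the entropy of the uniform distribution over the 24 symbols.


H_max = log2(K) = log2(24) = 4.585 bits/symbol. Redundancy = 1 - H/H_max = 1 - 2.69/4.585 = 1 - 0.5867 = 0.4133

0.4133


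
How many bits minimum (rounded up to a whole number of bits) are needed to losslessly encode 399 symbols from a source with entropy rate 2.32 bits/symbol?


Minimum bits >= n * H = 399 * 2.32 = 925.68, rounded up to a whole number of bits = 926

926 bits


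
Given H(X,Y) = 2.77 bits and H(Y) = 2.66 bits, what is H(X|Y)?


H(X|Y) = H(X,Y) - H(Y) = 2.77 - 2.66 = 0.11

0.11 bits


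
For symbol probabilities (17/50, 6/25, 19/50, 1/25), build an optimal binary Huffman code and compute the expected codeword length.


Huffman construction (repeatedly merge the two least-probable nodes; each merge adds 1 bit to every symbol beneath it): 1/25 + 6/25 = 7/25; 7/25 + 17/50 = 31/50; 19/50 + 31/50 = 1. Resulting codeword lengths (in the order the probabilities were given): (2, 3, 1, 3). L_avg = sum(p_i * l_i) = 17/50*2 + 6/25*3 + 19/50*1 + 1/25*3 = 19/10 = 1.9

1.9 bits


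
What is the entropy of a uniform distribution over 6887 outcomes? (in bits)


H = log2(n) = log2(6887) = 12.7497

12.7497 bits


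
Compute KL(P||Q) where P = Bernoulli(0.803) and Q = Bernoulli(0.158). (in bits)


KL = p*log2(p/q) + (1-p)*log2((1-p)/(1-q)) = 0.803*log2(0.803/0.158) + 0.197*log2(0.197/0.842) = 1.4706

1.4706 bits


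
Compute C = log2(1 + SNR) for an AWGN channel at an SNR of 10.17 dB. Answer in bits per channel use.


SNR_linear = 10^(10.17/10) = 10.3992; C = log2(1 + SNR_linear) = log2(1 + 10.3992) = 3.5109

3.5109 bits/channel use


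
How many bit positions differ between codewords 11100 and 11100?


Count differing positions: . . . . . = 0 differences

0


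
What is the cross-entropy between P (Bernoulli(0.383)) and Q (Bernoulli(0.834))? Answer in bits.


H(P,Q) = -p*log2(q) - (1-p)*log2(1-q). -0.383*log2(0.834) = 0.100300; -0.617*log2(0.166) = 1.598490. H(P,Q) = 0.100300 + 1.598490 = 1.6988

1.6988 bits


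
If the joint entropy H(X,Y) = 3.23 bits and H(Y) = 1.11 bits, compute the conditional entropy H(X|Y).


H(X|Y) = H(X,Y) - H(Y) = 3.23 - 1.11 = 2.12

2.12 bits


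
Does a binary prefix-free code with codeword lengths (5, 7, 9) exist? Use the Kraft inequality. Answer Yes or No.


Kraft sum = sum(2^(-l_i)) = 0.041, need <= 1. Result: satisfied (a binary prefix-free code with these lengths exists)

Yes


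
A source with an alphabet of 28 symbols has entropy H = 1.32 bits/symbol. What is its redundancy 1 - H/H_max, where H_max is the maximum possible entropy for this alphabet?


H_max = log2(K) = log2(28) = 4.8074 bits/symbol. Redundancy = 1 - H/H_max = 1 - 1.32/4.8074 = 1 - 0.2746 = 0.7254

0.7254


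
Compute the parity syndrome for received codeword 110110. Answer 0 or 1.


Syndrome = XOR of all bits = 1 XOR 1 XOR 0 XOR 1 XOR 1 XOR 0 = 0

0


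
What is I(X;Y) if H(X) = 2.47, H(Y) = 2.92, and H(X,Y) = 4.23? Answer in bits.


I(X;Y) = H(X) + H(Y) - H(X,Y) = 2.47 + 2.92 - 4.23 = 1.16

1.16 bits


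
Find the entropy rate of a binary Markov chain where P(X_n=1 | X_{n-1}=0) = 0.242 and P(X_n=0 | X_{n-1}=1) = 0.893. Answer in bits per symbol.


Stationary distribution: pi_0 = p10/(p01+p10) = 0.7868, pi_1 = 0.2132. Entropy rate H' = pi_0*H(p01) + pi_1*H(p10) = 0.7868*0.7984 + 0.2132*0.4908 = 0.7328

0.7328 bits/symbol


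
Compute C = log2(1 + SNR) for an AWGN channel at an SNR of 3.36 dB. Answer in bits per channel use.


SNR_linear = 10^(3.36/10) = 2.1677; C = log2(1 + SNR_linear) = log2(1 + 2.1677) = 1.6634

1.6634 bits/channel use


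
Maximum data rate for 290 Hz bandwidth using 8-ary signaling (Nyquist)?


Rate = 2 * B * log2(M) = 2 * 290 * 3.0 = 1740.0

1740.0 bps


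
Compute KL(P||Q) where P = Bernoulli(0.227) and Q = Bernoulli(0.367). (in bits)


KL = p*log2(p/q) + (1-p)*log2((1-p)/(1-q)) = 0.227*log2(0.227/0.367) + 0.773*log2(0.773/0.633) = 0.0655

0.0655 bits


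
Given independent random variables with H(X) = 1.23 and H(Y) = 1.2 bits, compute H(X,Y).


For independent variables, H(X,Y) = H(X) + H(Y) = 1.23 + 1.2 = 2.43

2.43 bits


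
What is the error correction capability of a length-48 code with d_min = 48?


Correction capability = floor((d-1)/2) = floor((48-1)/2) = 23

23 errors


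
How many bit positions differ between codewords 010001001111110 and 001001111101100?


Count differing positions: . ^ ^ . . . ^ ^ . . ^ . . ^ . = 6 differences

6


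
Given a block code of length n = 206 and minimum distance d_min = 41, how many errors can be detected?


Detection capability = d_min - 1 = 41 - 1 = 40

40 errors


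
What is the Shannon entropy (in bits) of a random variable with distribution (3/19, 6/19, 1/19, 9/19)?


H = -sum(p_i * log2(p_i)). Terms: -(3/19)*log2(3/19) = 0.420468; -(6/19)*log2(6/19) = 0.525147; -(1/19)*log2(1/19) = 0.223575; -(9/19)*log2(9/19) = 0.510633. H = 0.420468 + 0.525147 + 0.223575 + 0.510633 = 1.6798

1.6798 bits


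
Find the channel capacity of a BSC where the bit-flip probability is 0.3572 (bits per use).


H(p) = -p*log2(p) - (1-p)*log2(1-p) = -0.3572*log2(0.3572) - 0.6428*log2(0.6428) = 0.530512 + 0.409822 = 0.9403. C = 1 - H(p) = 1 - 0.9403 = 0.0597

0.0597 bits


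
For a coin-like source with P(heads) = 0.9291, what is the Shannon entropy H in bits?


H = -p*log2(p) - (1-p)*log2(1-p). -0.9291*log2(0.9291) = 0.098572; -0.0709*log2(0.0709) = 0.270701. H = 0.098572 + 0.270701 = 0.3693

0.3693 bits


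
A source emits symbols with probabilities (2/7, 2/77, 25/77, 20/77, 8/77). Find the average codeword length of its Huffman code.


Huffman construction (repeatedly merge the two least-probable nodes; each merge adds 1 bit to every symbol beneath it): 2/77 + 8/77 = 10/77; 10/77 + 20/77 = 30/77; 2/7 + 25/77 = 47/77; 30/77 + 47/77 = 1. Resulting codeword lengths (in the order the probabilities were given): (2, 3, 2, 2, 3). L_avg = sum(p_i * l_i) = 2/7*2 + 2/77*3 + 25/77*2 + 20/77*2 + 8/77*3 = 164/77 = 2.1299

2.1299 bits


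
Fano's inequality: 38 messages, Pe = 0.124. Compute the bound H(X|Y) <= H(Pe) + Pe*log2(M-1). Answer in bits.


H(Pe) = -Pe*log2(Pe) - (1-Pe)*log2(1-Pe) = -0.124*log2(0.124) - 0.876*log2(0.876) = 0.373437 + 0.167314 = 0.5408. Pe*log2(M-1) = 0.124*log2(37) = 0.645972. Bound = H(Pe) + Pe*log2(M-1) = 0.373437 + 0.167314 + 0.645972 = 1.1867

1.1867 bits


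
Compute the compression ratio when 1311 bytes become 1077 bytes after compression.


Ratio = original / compressed = 1311 / 1077 = 1.2173

1.2173


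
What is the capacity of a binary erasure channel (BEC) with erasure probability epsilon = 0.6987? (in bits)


C = 1 - epsilon = 1 - 0.6987 = 0.3013

0.3013 bits


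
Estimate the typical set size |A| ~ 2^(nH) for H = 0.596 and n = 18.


log2|A_typical| = nH = 18 * 0.596 = 10.728, so |A_typical| ~ 2^10.728 = 1.696e+03

1.696e+03


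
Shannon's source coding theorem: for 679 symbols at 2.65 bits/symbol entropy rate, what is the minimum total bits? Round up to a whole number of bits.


Minimum bits >= n * H = 679 * 2.65 = 1799.35, rounded up to a whole number of bits = 1800

1800 bits


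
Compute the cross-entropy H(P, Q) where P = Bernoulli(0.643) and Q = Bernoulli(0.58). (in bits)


H(P,Q) = -p*log2(q) - (1-p)*log2(1-q). -0.643*log2(0.58) = 0.505318; -0.357*log2(0.42) = 0.446799. H(P,Q) = 0.505318 + 0.446799 = 0.9521

0.9521 bits


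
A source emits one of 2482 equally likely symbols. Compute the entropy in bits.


H = log2(n) = log2(2482) = 11.2773

11.2773 bits


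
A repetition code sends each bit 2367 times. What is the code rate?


Rate = k/n = 1/2367

1/2367


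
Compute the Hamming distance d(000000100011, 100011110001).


Count differing positions: ^ . . . ^ ^ . ^ . . ^ . = 5 differences

5


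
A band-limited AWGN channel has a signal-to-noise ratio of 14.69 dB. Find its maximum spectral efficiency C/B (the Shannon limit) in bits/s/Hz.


SNR_linear = 10^(14.69/10) = 29.4442; C/B = log2(1 + SNR_linear) = log2(1 + 29.4442) = 4.9281

4.9281 bits/s/Hz


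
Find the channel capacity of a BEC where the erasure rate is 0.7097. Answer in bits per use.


C = 1 - epsilon = 1 - 0.7097 = 0.2903

0.2903 bits


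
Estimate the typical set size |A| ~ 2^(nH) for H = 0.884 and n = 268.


log2|A_typical| = nH = 268 * 0.884 = 236.912, so |A_typical| ~ 2^236.912 = 2.078e+71

2.078e+71


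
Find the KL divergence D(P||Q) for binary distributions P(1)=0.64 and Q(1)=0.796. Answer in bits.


KL = p*log2(p/q) + (1-p)*log2((1-p)/(1-q)) = 0.64*log2(0.64/0.796) + 0.36*log2(0.36/0.204) = 0.0936

0.0936 bits


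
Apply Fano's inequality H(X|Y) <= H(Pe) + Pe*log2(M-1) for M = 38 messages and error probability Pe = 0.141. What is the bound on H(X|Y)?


H(Pe) = -Pe*log2(Pe) - (1-Pe)*log2(1-Pe) = -0.141*log2(0.141) - 0.859*log2(0.859) = 0.398499 + 0.188353 = 0.5869. Pe*log2(M-1) = 0.141*log2(37) = 0.734533. Bound = H(Pe) + Pe*log2(M-1) = 0.398499 + 0.188353 + 0.734533 = 1.3214

1.3214 bits


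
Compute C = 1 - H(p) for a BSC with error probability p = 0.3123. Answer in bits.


H(p) = -p*log2(p) - (1-p)*log2(1-p) = -0.3123*log2(0.3123) - 0.6877*log2(0.6877) = 0.524350 + 0.371460 = 0.8958. C = 1 - H(p) = 1 - 0.8958 = 0.1042

0.1042 bits


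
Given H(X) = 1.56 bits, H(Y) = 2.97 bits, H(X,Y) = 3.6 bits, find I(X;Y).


I(X;Y) = H(X) + H(Y) - H(X,Y) = 1.56 + 2.97 - 3.6 = 0.93

0.93 bits


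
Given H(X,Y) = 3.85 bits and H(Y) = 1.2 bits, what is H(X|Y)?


H(X|Y) = H(X,Y) - H(Y) = 3.85 - 1.2 = 2.65

2.65 bits


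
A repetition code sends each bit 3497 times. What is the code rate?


Rate = k/n = 1/3497

1/3497


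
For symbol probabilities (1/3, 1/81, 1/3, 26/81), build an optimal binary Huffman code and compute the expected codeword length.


Huffman construction (repeatedly merge the two least-probable nodes; each merge adds 1 bit to every symbol beneath it): 1/81 + 26/81 = 1/3; 1/3 + 1/3 = 2/3; 1/3 + 2/3 = 1. Resulting codeword lengths (in the order the probabilities were given): (2, 2, 2, 2). L_avg = sum(p_i * l_i) = 1/3*2 + 1/81*2 + 1/3*2 + 26/81*2 = 2

2.0 bits


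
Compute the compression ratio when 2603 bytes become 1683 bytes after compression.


Ratio = original / compressed = 2603 / 1683 = 1.5466

1.5466


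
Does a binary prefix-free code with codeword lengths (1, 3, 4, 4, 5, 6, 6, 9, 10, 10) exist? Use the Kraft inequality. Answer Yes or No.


Kraft sum = sum(2^(-l_i)) = 0.8164, need <= 1. Result: satisfied (a binary prefix-free code with these lengths exists)

Yes


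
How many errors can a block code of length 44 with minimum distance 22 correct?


Correction capability = floor((d-1)/2) = floor((22-1)/2) = 10

10 errors


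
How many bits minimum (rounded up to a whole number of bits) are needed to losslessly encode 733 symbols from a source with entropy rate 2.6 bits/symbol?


Minimum bits >= n * H = 733 * 2.6 = 1905.8, rounded up to a whole number of bits = 1906

1906 bits


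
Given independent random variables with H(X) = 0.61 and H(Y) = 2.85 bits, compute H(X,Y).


For independent variables, H(X,Y) = H(X) + H(Y) = 0.61 + 2.85 = 3.46

3.46 bits


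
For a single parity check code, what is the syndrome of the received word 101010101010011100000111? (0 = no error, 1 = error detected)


Syndrome = XOR of all bits = 1 XOR 0 XOR 1 XOR 0 XOR 1 XOR 0 XOR 1 XOR 0 XOR 1 XOR 0 XOR 1 XOR 0 XOR 0 XOR 1 XOR 1 XOR 1 XOR 0 XOR 0 XOR 0 XOR 0 XOR 0 XOR 1 XOR 1 XOR 1 = 0

0


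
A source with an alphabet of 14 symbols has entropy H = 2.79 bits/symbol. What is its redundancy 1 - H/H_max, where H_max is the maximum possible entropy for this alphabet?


H_max = log2(K) = log2(14) = 3.8074 bits/symbol. Redundancy = 1 - H/H_max = 1 - 2.79/3.8074 = 1 - 0.7328 = 0.2672

0.2672


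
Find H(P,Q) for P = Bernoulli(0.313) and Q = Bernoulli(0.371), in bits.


H(P,Q) = -p*log2(q) - (1-p)*log2(1-q). -0.313*log2(0.371) = 0.447749; -0.687*log2(0.629) = 0.459512. H(P,Q) = 0.447749 + 0.459512 = 0.9073

0.9073 bits


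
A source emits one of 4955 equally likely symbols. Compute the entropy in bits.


H = log2(n) = log2(4955) = 12.2747

12.2747 bits


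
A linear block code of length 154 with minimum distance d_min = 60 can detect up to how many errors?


Detection capability = d_min - 1 = 60 - 1 = 59

59 errors


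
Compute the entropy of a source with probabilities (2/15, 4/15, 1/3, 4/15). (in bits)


H = -sum(p_i * log2(p_i)). Terms: -(2/15)*log2(2/15) = 0.387585; -(4/15)*log2(4/15) = 0.508504; -(1/3)*log2(1/3) = 0.528321; -(4/15)*log2(4/15) = 0.508504. H = 0.387585 + 0.508504 + 0.528321 + 0.508504 = 1.9329

1.9329 bits


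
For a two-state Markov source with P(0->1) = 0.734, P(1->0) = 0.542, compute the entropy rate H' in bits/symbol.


Stationary distribution: pi_0 = p10/(p01+p10) = 0.4248, pi_1 = 0.5752. Entropy rate H' = pi_0*H(p01) + pi_1*H(p10) = 0.4248*0.8357 + 0.5752*0.9949 = 0.9273

0.9273 bits/symbol


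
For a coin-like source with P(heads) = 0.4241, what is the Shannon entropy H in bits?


H = -p*log2(p) - (1-p)*log2(1-p). -0.4241*log2(0.4241) = 0.524834; -0.5759*log2(0.5759) = 0.458480. H = 0.524834 + 0.458480 = 0.9833

0.9833 bits


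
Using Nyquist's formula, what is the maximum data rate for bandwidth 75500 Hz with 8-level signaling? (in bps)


Rate = 2 * B * log2(M) = 2 * 75500 * 3.0 = 453000.0

453000.0 bps


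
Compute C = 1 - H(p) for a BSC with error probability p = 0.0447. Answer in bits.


H(p) = -p*log2(p) - (1-p)*log2(1-p) = -0.0447*log2(0.0447) - 0.9553*log2(0.9553) = 0.200416 + 0.063025 = 0.2634. C = 1 - H(p) = 1 - 0.2634 = 0.7366

0.7366 bits


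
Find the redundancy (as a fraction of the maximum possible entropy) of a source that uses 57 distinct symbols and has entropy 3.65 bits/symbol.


H_max = log2(K) = log2(57) = 5.8329 bits/symbol. Redundancy = 1 - H/H_max = 1 - 3.65/5.8329 = 1 - 0.6258 = 0.3742

0.3742


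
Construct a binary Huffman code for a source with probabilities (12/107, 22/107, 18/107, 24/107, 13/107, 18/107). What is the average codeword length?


Huffman construction (repeatedly merge the two least-probable nodes; each merge adds 1 bit to every symbol beneath it): 12/107 + 13/107 = 25/107; 18/107 + 18/107 = 36/107; 22/107 + 24/107 = 46/107; 25/107 + 36/107 = 61/107; 46/107 + 61/107 = 1. Resulting codeword lengths (in the order the probabilities were given): (3, 2, 3, 2, 3, 3). L_avg = sum(p_i * l_i) = 12/107*3 + 22/107*2 + 18/107*3 + 24/107*2 + 13/107*3 + 18/107*3 = 275/107 = 2.5701

2.5701 bits


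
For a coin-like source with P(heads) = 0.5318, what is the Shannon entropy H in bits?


H = -p*log2(p) - (1-p)*log2(1-p). -0.5318*log2(0.5318) = 0.484493; -0.4682*log2(0.4682) = 0.512587. H = 0.484493 + 0.512587 = 0.9971

0.9971 bits


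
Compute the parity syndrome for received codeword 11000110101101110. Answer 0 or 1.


Syndrome = XOR of all bits = 1 XOR 1 XOR 0 XOR 0 XOR 0 XOR 1 XOR 1 XOR 0 XOR 1 XOR 0 XOR 1 XOR 1 XOR 0 XOR 1 XOR 1 XOR 1 XOR 0 = 0

0


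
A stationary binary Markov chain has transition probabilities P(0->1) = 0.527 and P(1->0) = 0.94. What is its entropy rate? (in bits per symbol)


Stationary distribution: pi_0 = p10/(p01+p10) = 0.6408, pi_1 = 0.3592. Entropy rate H' = pi_0*H(p01) + pi_1*H(p10) = 0.6408*0.9979 + 0.3592*0.3274 = 0.757

0.757 bits/symbol


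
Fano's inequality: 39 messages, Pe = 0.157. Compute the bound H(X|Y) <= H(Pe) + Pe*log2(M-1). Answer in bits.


H(Pe) = -Pe*log2(Pe) - (1-Pe)*log2(1-Pe) = -0.157*log2(0.157) - 0.843*log2(0.843) = 0.419373 + 0.207711 = 0.6271. Pe*log2(M-1) = 0.157*log2(38) = 0.823925. Bound = H(Pe) + Pe*log2(M-1) = 0.419373 + 0.207711 + 0.823925 = 1.451

1.451 bits


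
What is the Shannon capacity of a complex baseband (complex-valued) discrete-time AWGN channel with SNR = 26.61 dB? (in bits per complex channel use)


SNR_linear = 10^(26.61/10) = 458.1419; C = log2(1 + SNR_linear) = log2(1 + 458.1419) = 8.8428

8.8428 bits/channel use


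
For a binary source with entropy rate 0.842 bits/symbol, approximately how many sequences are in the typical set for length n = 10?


log2|A_typical| = nH = 10 * 0.842 = 8.42, so |A_typical| ~ 2^8.42 = 3.425e+02

3.425e+02


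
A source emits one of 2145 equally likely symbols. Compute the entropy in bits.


H = log2(n) = log2(2145) = 11.0668

11.0668 bits


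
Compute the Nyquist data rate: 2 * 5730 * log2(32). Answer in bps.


Rate = 2 * B * log2(M) = 2 * 5730 * 5.0 = 57300.0

57300.0 bps


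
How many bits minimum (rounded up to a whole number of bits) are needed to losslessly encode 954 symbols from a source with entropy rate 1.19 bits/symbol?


Minimum bits >= n * H = 954 * 1.19 = 1135.26, rounded up to a whole number of bits = 1136

1136 bits


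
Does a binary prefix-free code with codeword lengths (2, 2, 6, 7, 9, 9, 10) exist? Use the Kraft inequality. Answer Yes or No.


Kraft sum = sum(2^(-l_i)) = 0.5283, need <= 1. Result: satisfied (a binary prefix-free code with these lengths exists)

Yes


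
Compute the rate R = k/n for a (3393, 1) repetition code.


Rate = k/n = 1/3393

1/3393


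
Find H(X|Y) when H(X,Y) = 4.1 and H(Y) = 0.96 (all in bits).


H(X|Y) = H(X,Y) - H(Y) = 4.1 - 0.96 = 3.14

3.14 bits


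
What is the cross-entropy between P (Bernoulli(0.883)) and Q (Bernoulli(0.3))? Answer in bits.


H(P,Q) = -p*log2(q) - (1-p)*log2(1-q). -0.883*log2(0.3) = 1.533741; -0.117*log2(0.7) = 0.060205. H(P,Q) = 1.533741 + 0.060205 = 1.5939

1.5939 bits


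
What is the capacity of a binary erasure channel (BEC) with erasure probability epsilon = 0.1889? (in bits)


C = 1 - epsilon = 1 - 0.1889 = 0.8111

0.8111 bits


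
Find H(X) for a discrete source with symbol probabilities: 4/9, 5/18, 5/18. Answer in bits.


H = -sum(p_i * log2(p_i)). Terms: -(4/9)*log2(4/9) = 0.519967; -(5/18)*log2(5/18) = 0.513332; -(5/18)*log2(5/18) = 0.513332. H = 0.519967 + 0.513332 + 0.513332 = 1.5466

1.5466 bits


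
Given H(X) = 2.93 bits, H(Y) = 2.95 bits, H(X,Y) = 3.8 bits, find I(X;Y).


I(X;Y) = H(X) + H(Y) - H(X,Y) = 2.93 + 2.95 - 3.8 = 2.08

2.08 bits


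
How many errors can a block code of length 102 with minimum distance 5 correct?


Correction capability = floor((d-1)/2) = floor((5-1)/2) = 2

2 errors


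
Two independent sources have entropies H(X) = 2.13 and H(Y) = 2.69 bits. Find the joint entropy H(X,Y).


For independent variables, H(X,Y) = H(X) + H(Y) = 2.13 + 2.69 = 4.82

4.82 bits


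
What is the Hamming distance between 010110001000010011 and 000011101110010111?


Count differing positions: . ^ . ^ . ^ ^ . . ^ ^ . . . . ^ . . = 7 differences

7


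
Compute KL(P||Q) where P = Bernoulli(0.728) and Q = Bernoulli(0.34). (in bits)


KL = p*log2(p/q) + (1-p)*log2((1-p)/(1-q)) = 0.728*log2(0.728/0.34) + 0.272*log2(0.272/0.66) = 0.4518

0.4518 bits


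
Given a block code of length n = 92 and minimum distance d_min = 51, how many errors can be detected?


Detection capability = d_min - 1 = 51 - 1 = 50

50 errors


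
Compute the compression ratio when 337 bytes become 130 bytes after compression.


Ratio = original / compressed = 337 / 130 = 2.5923

2.5923


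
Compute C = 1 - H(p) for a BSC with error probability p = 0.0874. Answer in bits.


H(p) = -p*log2(p) - (1-p)*log2(1-p) = -0.0874*log2(0.0874) - 0.9126*log2(0.9126) = 0.307318 + 0.120413 = 0.4277. C = 1 - H(p) = 1 - 0.4277 = 0.5723

0.5723 bits


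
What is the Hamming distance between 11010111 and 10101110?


Count differing positions: . ^ ^ ^ ^ . . ^ = 5 differences

5


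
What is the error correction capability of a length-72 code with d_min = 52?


Correction capability = floor((d-1)/2) = floor((52-1)/2) = 25

25 errors


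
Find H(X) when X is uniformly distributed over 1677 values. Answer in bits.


H = log2(n) = log2(1677) = 10.7117

10.7117 bits


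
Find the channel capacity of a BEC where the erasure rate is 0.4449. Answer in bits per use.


C = 1 - epsilon = 1 - 0.4449 = 0.5551

0.5551 bits


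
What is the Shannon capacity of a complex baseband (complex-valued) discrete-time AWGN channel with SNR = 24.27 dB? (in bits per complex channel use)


SNR_linear = 10^(24.27/10) = 267.3006; C = log2(1 + SNR_linear) = log2(1 + 267.3006) = 8.0677

8.0677 bits/channel use


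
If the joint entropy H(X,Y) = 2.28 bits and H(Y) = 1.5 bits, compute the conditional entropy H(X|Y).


H(X|Y) = H(X,Y) - H(Y) = 2.28 - 1.5 = 0.78

0.78 bits


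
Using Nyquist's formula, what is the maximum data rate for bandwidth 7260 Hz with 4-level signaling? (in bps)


Rate = 2 * B * log2(M) = 2 * 7260 * 2.0 = 29040.0

29040.0 bps


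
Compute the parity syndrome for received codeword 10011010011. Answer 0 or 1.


Syndrome = XOR of all bits = 1 XOR 0 XOR 0 XOR 1 XOR 1 XOR 0 XOR 1 XOR 0 XOR 0 XOR 1 XOR 1 = 0

0


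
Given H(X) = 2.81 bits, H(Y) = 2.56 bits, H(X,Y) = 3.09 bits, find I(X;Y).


I(X;Y) = H(X) + H(Y) - H(X,Y) = 2.81 + 2.56 - 3.09 = 2.28

2.28 bits


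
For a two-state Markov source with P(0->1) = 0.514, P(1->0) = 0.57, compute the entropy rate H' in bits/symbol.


Stationary distribution: pi_0 = p10/(p01+p10) = 0.5258, pi_1 = 0.4742. Entropy rate H' = pi_0*H(p01) + pi_1*H(p10) = 0.5258*0.9994 + 0.4742*0.9858 = 0.993

0.993 bits/symbol


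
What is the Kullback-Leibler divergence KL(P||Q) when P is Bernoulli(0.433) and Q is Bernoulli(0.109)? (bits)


KL = p*log2(p/q) + (1-p)*log2((1-p)/(1-q)) = 0.433*log2(0.433/0.109) + 0.567*log2(0.567/0.891) = 0.492

0.492 bits


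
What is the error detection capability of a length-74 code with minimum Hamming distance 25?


Detection capability = d_min - 1 = 25 - 1 = 24

24 errors


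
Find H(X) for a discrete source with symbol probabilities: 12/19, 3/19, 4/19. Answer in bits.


H = -sum(p_i * log2(p_i)). Terms: -(12/19)*log2(12/19) = 0.418715; -(3/19)*log2(3/19) = 0.420468; -(4/19)*log2(4/19) = 0.473248. H = 0.418715 + 0.420468 + 0.473248 = 1.3124

1.3124 bits


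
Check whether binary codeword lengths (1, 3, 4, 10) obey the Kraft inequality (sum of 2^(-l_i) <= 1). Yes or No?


Kraft sum = sum(2^(-l_i)) = 0.6885, need <= 1. Result: satisfied (a binary prefix-free code with these lengths exists)

Yes


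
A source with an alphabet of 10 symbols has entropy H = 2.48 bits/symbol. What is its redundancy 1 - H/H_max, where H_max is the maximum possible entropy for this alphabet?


H_max = log2(K) = log2(10) = 3.3219 bits/symbol. Redundancy = 1 - H/H_max = 1 - 2.48/3.3219 = 1 - 0.7466 = 0.2534

0.2534


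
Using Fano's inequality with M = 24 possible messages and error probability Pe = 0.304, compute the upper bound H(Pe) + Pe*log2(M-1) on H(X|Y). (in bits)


H(Pe) = -Pe*log2(Pe) - (1-Pe)*log2(1-Pe) = -0.304*log2(0.304) - 0.696*log2(0.696) = 0.522228 + 0.363897 = 0.8861. Pe*log2(M-1) = 0.304*log2(23) = 1.375163. Bound = H(Pe) + Pe*log2(M-1) = 0.522228 + 0.363897 + 1.375163 = 2.2613

2.2613 bits


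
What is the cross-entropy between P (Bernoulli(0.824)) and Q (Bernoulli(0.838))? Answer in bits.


H(P,Q) = -p*log2(q) - (1-p)*log2(1-q). -0.824*log2(0.838) = 0.210102; -0.176*log2(0.162) = 0.462164. H(P,Q) = 0.210102 + 0.462164 = 0.6723

0.6723 bits


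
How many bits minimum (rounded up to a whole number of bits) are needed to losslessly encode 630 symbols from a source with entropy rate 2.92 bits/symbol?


Minimum bits >= n * H = 630 * 2.92 = 1839.6, rounded up to a whole number of bits = 1840

1840 bits


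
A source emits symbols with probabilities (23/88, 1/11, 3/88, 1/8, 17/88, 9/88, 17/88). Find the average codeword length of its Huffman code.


Huffman construction (repeatedly merge the two least-probable nodes; each merge adds 1 bit to every symbol beneath it): 3/88 + 1/11 = 1/8; 9/88 + 1/8 = 5/22; 1/8 + 17/88 = 7/22; 17/88 + 5/22 = 37/88; 23/88 + 7/22 = 51/88; 37/88 + 51/88 = 1. Resulting codeword lengths (in the order the probabilities were given): (2, 4, 4, 3, 3, 3, 2). L_avg = sum(p_i * l_i) = 23/88*2 + 1/11*4 + 3/88*4 + 1/8*3 + 17/88*3 + 9/88*3 + 17/88*2 = 235/88 = 2.6705

2.6705 bits


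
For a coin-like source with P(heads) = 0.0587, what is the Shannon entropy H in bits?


H = -p*log2(p) - (1-p)*log2(1-p). -0.0587*log2(0.0587) = 0.240112; -0.9413*log2(0.9413) = 0.082151. H = 0.240112 + 0.082151 = 0.3223

0.3223 bits


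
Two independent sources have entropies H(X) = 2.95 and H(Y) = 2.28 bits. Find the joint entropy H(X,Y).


For independent variables, H(X,Y) = H(X) + H(Y) = 2.95 + 2.28 = 5.23

5.23 bits


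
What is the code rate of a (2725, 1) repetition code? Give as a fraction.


Rate = k/n = 1/2725

1/2725


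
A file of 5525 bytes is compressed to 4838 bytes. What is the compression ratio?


Ratio = original / compressed = 5525 / 4838 = 1.142

1.142


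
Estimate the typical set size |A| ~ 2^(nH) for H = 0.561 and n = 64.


log2|A_typical| = nH = 64 * 0.561 = 35.904, so |A_typical| ~ 2^35.904 = 6.430e+10

6.430e+10


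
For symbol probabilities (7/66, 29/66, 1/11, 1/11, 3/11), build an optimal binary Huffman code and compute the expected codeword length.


Huffman construction (repeatedly merge the two least-probable nodes; each merge adds 1 bit to every symbol beneath it): 1/11 + 1/11 = 2/11; 7/66 + 2/11 = 19/66; 3/11 + 19/66 = 37/66; 29/66 + 37/66 = 1. Resulting codeword lengths (in the order the probabilities were given): (3, 1, 4, 4, 2). L_avg = sum(p_i * l_i) = 7/66*3 + 29/66*1 + 1/11*4 + 1/11*4 + 3/11*2 = 67/33 = 2.0303

2.0303 bits


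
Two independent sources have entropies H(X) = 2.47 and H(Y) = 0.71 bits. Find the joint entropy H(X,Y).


For independent variables, H(X,Y) = H(X) + H(Y) = 2.47 + 0.71 = 3.18

3.18 bits


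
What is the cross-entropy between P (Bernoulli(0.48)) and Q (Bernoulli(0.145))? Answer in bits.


H(P,Q) = -p*log2(q) - (1-p)*log2(1-q). -0.48*log2(0.145) = 1.337220; -0.52*log2(0.855) = 0.117522. H(P,Q) = 1.337220 + 0.117522 = 1.4547

1.4547 bits


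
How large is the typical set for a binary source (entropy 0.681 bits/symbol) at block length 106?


log2|A_typical| = nH = 106 * 0.681 = 72.186, so |A_typical| ~ 2^72.186 = 5.372e+21

5.372e+21


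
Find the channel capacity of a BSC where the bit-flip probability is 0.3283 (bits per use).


H(p) = -p*log2(p) - (1-p)*log2(1-p) = -0.3283*log2(0.3283) - 0.6717*log2(0.6717) = 0.527550 + 0.385630 = 0.9132. C = 1 - H(p) = 1 - 0.9132 = 0.0868

0.0868 bits


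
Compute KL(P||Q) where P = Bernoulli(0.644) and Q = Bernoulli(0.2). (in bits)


KL = p*log2(p/q) + (1-p)*log2((1-p)/(1-q)) = 0.644*log2(0.644/0.2) + 0.356*log2(0.356/0.8) = 0.6706

0.6706 bits


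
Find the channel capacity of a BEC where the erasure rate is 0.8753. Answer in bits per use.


C = 1 - epsilon = 1 - 0.8753 = 0.1247

0.1247 bits


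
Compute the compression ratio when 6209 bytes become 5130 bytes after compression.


Ratio = original / compressed = 6209 / 5130 = 1.2103

1.2103


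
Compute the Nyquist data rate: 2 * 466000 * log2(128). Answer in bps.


Rate = 2 * B * log2(M) = 2 * 466000 * 7.0 = 6524000.0

6524000.0 bps


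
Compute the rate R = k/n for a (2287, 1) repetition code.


Rate = k/n = 1/2287

1/2287


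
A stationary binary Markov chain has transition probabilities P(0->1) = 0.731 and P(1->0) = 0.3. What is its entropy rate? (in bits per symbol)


Stationary distribution: pi_0 = p10/(p01+p10) = 0.291, pi_1 = 0.709. Entropy rate H' = pi_0*H(p01) + pi_1*H(p10) = 0.291*0.84 + 0.709*0.8813 = 0.8693

0.8693 bits/symbol


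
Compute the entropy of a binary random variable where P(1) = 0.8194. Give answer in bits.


H = -p*log2(p) - (1-p)*log2(1-p). -0.8194*log2(0.8194) = 0.235463; -0.1806*log2(0.1806) = 0.445925. H = 0.235463 + 0.445925 = 0.6814

0.6814 bits


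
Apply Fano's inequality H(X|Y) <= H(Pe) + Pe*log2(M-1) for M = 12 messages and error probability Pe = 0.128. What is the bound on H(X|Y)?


H(Pe) = -Pe*log2(Pe) - (1-Pe)*log2(1-Pe) = -0.128*log2(0.128) - 0.872*log2(0.872) = 0.379620 + 0.172307 = 0.5519. Pe*log2(M-1) = 0.128*log2(11) = 0.442807. Bound = H(Pe) + Pe*log2(M-1) = 0.379620 + 0.172307 + 0.442807 = 0.9947

0.9947 bits


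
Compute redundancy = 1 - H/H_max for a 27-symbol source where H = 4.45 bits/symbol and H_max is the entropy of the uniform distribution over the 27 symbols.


H_max = log2(K) = log2(27) = 4.7549 bits/symbol. Redundancy = 1 - H/H_max = 1 - 4.45/4.7549 = 1 - 0.9359 = 0.0641

0.0641


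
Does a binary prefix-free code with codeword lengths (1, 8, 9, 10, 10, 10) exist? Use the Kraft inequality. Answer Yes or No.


Kraft sum = sum(2^(-l_i)) = 0.5088, need <= 1. Result: satisfied (a binary prefix-free code with these lengths exists)

Yes


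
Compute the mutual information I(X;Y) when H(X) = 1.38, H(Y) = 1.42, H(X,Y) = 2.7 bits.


I(X;Y) = H(X) + H(Y) - H(X,Y) = 1.38 + 1.42 - 2.7 = 0.1

0.1 bits


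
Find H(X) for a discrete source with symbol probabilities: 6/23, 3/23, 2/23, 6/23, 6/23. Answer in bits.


H = -sum(p_i * log2(p_i)). Terms: -(6/23)*log2(6/23) = 0.505722; -(3/23)*log2(3/23) = 0.383296; -(2/23)*log2(2/23) = 0.306397; -(6/23)*log2(6/23) = 0.505722; -(6/23)*log2(6/23) = 0.505722. H = 0.505722 + 0.383296 + 0.306397 + 0.505722 + 0.505722 = 2.2069

2.2069 bits


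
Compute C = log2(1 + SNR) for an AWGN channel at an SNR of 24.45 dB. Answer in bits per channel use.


SNR_linear = 10^(24.45/10) = 278.6121; C = log2(1 + SNR_linear) = log2(1 + 278.6121) = 8.1273

8.1273 bits/channel use


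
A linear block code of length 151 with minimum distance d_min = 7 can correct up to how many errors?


Correction capability = floor((d-1)/2) = floor((7-1)/2) = 3

3 errors


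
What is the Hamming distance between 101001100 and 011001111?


Count differing positions: ^ ^ . . . . . ^ ^ = 4 differences

4


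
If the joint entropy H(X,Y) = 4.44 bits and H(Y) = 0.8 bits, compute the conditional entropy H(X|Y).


H(X|Y) = H(X,Y) - H(Y) = 4.44 - 0.8 = 3.64

3.64 bits


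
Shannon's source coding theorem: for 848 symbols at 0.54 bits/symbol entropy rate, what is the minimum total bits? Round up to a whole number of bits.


Minimum bits >= n * H = 848 * 0.54 = 457.92, rounded up to a whole number of bits = 458

458 bits


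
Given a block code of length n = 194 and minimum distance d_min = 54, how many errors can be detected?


Detection capability = d_min - 1 = 54 - 1 = 53

53 errors


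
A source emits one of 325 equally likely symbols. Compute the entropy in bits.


H = log2(n) = log2(325) = 8.3443

8.3443 bits


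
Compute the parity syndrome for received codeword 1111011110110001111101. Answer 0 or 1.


Syndrome = XOR of all bits = 1 XOR 1 XOR 1 XOR 1 XOR 0 XOR 1 XOR 1 XOR 1 XOR 1 XOR 0 XOR 1 XOR 1 XOR 0 XOR 0 XOR 0 XOR 1 XOR 1 XOR 1 XOR 1 XOR 1 XOR 0 XOR 1 = 0

0


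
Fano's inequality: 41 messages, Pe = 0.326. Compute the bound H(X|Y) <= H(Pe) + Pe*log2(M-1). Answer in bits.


H(Pe) = -Pe*log2(Pe) - (1-Pe)*log2(1-Pe) = -0.326*log2(0.326) - 0.674*log2(0.674) = 0.527160 + 0.383627 = 0.9108. Pe*log2(M-1) = 0.326*log2(40) = 1.734949. Bound = H(Pe) + Pe*log2(M-1) = 0.527160 + 0.383627 + 1.734949 = 2.6457

2.6457 bits


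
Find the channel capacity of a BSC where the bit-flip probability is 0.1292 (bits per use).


H(p) = -p*log2(p) - (1-p)*log2(1-p) = -0.1292*log2(0.1292) - 0.8708*log2(0.8708) = 0.381440 + 0.173800 = 0.5552. C = 1 - H(p) = 1 - 0.5552 = 0.4448

0.4448 bits


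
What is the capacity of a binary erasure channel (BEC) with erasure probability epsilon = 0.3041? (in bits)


C = 1 - epsilon = 1 - 0.3041 = 0.6959

0.6959 bits


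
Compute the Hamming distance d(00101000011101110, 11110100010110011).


Count differing positions: ^ ^ . ^ ^ ^ . . . . ^ . ^ ^ ^ . ^ = 10 differences

10


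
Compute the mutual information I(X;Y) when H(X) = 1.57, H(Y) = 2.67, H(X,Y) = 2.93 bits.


I(X;Y) = H(X) + H(Y) - H(X,Y) = 1.57 + 2.67 - 2.93 = 1.31

1.31 bits


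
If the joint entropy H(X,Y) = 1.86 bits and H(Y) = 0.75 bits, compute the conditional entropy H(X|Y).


H(X|Y) = H(X,Y) - H(Y) = 1.86 - 0.75 = 1.11

1.11 bits


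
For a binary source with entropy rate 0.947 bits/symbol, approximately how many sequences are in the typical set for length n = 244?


log2|A_typical| = nH = 244 * 0.947 = 231.068, so |A_typical| ~ 2^231.068 = 3.617e+69

3.617e+69


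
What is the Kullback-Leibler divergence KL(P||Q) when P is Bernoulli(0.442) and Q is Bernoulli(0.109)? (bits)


KL = p*log2(p/q) + (1-p)*log2((1-p)/(1-q)) = 0.442*log2(0.442/0.109) + 0.558*log2(0.558/0.891) = 0.516

0.516 bits


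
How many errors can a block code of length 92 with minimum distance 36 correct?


Correction capability = floor((d-1)/2) = floor((36-1)/2) = 17

17 errors


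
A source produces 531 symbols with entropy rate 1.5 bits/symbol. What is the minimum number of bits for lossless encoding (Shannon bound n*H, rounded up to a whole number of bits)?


Minimum bits >= n * H = 531 * 1.5 = 796.5, rounded up to a whole number of bits = 797

797 bits


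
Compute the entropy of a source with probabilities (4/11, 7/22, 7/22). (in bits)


H = -sum(p_i * log2(p_i)). Terms: -(4/11)*log2(4/11) = 0.530702; -(7/22)*log2(7/22) = 0.525661; -(7/22)*log2(7/22) = 0.525661. H = 0.530702 + 0.525661 + 0.525661 = 1.582

1.582 bits


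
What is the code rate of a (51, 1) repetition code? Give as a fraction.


Rate = k/n = 1/51

1/51


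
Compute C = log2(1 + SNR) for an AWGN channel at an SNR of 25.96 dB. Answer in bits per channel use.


SNR_linear = 10^(25.96/10) = 394.4573; C = log2(1 + SNR_linear) = log2(1 + 394.4573) = 8.6274

8.6274 bits/channel use


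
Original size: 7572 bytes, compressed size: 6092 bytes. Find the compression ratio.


Ratio = original / compressed = 7572 / 6092 = 1.2429

1.2429


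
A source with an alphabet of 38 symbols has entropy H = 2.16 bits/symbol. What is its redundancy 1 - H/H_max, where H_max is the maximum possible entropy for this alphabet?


H_max = log2(K) = log2(38) = 5.2479 bits/symbol. Redundancy = 1 - H/H_max = 1 - 2.16/5.2479 = 1 - 0.4116 = 0.5884

0.5884


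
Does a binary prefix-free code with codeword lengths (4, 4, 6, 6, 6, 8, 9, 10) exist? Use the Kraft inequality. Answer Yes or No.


Kraft sum = sum(2^(-l_i)) = 0.1787, need <= 1. Result: satisfied (a binary prefix-free code with these lengths exists)

Yes


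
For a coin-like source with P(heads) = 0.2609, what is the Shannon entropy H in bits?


H = -p*log2(p) - (1-p)*log2(1-p). -0.2609*log2(0.2609) = 0.505737; -0.7391*log2(0.7391) = 0.322365. H = 0.505737 + 0.322365 = 0.8281

0.8281 bits


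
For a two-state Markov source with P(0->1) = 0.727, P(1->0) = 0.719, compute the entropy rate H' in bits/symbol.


Stationary distribution: pi_0 = p10/(p01+p10) = 0.4972, pi_1 = 0.5028. Entropy rate H' = pi_0*H(p01) + pi_1*H(p10) = 0.4972*0.8457 + 0.5028*0.8568 = 0.8513

0.8513 bits/symbol


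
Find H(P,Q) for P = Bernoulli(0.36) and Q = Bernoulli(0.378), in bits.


H(P,Q) = -p*log2(q) - (1-p)*log2(1-q). -0.36*log2(0.378) = 0.505275; -0.64*log2(0.622) = 0.438409. H(P,Q) = 0.505275 + 0.438409 = 0.9437

0.9437 bits


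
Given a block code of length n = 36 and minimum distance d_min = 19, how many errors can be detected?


Detection capability = d_min - 1 = 19 - 1 = 18

18 errors


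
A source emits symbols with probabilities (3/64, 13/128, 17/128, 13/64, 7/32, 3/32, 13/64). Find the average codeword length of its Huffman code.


Huffman construction (repeatedly merge the two least-probable nodes; each merge adds 1 bit to every symbol beneath it): 3/64 + 3/32 = 9/64; 13/128 + 17/128 = 15/64; 9/64 + 13/64 = 11/32; 13/64 + 7/32 = 27/64; 15/64 + 11/32 = 37/64; 27/64 + 37/64 = 1. Resulting codeword lengths (in the order the probabilities were given): (4, 3, 3, 3, 2, 4, 2). L_avg = sum(p_i * l_i) = 3/64*4 + 13/128*3 + 17/128*3 + 13/64*3 + 7/32*2 + 3/32*4 + 13/64*2 = 87/32 = 2.7188

2.7188 bits


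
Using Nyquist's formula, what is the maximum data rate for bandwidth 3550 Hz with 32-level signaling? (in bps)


Rate = 2 * B * log2(M) = 2 * 3550 * 5.0 = 35500.0

35500.0 bps


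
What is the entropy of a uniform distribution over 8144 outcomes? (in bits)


H = log2(n) = log2(8144) = 12.9915

12.9915 bits


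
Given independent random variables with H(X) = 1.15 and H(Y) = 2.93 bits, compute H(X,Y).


For independent variables, H(X,Y) = H(X) + H(Y) = 1.15 + 2.93 = 4.08

4.08 bits
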